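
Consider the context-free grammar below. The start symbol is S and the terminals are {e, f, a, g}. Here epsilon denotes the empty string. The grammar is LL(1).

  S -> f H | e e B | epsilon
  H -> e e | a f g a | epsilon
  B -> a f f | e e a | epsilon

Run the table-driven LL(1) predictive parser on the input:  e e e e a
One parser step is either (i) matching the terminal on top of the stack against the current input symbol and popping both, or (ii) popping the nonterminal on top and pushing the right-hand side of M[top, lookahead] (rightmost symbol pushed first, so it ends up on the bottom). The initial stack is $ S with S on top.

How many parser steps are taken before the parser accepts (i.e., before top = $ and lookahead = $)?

7

     Stack    Input        Action
  1  $ S      e e e e a $  expand S -> e e B
  2  $ B e e  e e e e a $  match e
  3  $ B e    e e e a $    match e
  4  $ B      e e a $      expand B -> e e a
  5  $ a e e  e e a $      match e
  6  $ a e    e a $        match e
  7  $ a      a $          match a
Accept reached after 7 steps.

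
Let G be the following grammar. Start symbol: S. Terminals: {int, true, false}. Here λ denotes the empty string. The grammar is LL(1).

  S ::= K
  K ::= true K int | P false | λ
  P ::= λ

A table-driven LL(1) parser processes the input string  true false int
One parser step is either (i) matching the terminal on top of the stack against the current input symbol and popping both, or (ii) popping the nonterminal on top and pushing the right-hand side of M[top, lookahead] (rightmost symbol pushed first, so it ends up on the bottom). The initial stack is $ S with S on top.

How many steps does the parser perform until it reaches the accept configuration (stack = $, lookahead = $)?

step 1: stack=$ S  input=true false int $  — expand S ::= K
step 2: stack=$ K  input=true false int $  — expand K ::= true K int
step 3: stack=$ int K true  input=true false int $  — match true
step 4: stack=$ int K  input=false int $  — expand K ::= P false
step 5: stack=$ int false P  input=false int $  — expand P ::= λ
step 6: stack=$ int false  input=false int $  — match false
step 7: stack=$ int  input=int $  — match int
Accept reached after 7 steps.

7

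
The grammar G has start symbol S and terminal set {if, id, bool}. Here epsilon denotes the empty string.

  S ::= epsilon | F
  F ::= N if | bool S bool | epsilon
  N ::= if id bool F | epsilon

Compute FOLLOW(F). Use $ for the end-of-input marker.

FIRST(N) = {epsilon, if}
FIRST(F) = {epsilon, bool, if}  (via N if)
FIRST(S) = {epsilon, bool, if}  (via F)
FOLLOW(S) includes $ since S is the start symbol.
FOLLOW(S): in F::=bool S bool, S is followed by bool with FIRST {bool}. Thus FOLLOW(S) = {$, bool}.
FOLLOW(N): in F::=N if, N is followed by if with FIRST {if}. Thus FOLLOW(N) = {if}.
FOLLOW(F): in S::=F, the suffix after F is empty, so FOLLOW(F) ⊇ FOLLOW(S) = {$, bool}; in N::=if id bool F, the suffix after F is empty, so FOLLOW(F) ⊇ FOLLOW(N) = {if}. Thus FOLLOW(F) = {$, bool, if}.

{$, bool, if}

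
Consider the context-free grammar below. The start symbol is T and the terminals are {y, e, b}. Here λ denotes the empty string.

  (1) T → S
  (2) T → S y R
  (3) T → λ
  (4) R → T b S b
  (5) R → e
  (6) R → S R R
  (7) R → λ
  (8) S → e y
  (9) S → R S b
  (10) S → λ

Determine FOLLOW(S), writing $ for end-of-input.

FIRST(T) = {λ, b, e, y}  (via S, S y R)
FIRST(R) = {λ, b, e, y}  (via T b S b, S R R)
FIRST(S) = {λ, b, e, y}  (via R S b)
FOLLOW(T) includes $ since T is the start symbol.
FOLLOW(T): in R→T b S b, T is followed by b S b with FIRST {b}. Thus FOLLOW(T) = {$, b}.
FOLLOW(R): in T→S y R, the suffix after R is empty, so FOLLOW(R) ⊇ FOLLOW(T) = {$, b}; in R→S R R (occurrence 1), R is followed by R with FIRST {λ, b, e, y}; in R→S R R (occurrence 1), the suffix after R is nullable (adds nothing new); in R→S R R (occurrence 2), the suffix after R is empty (adds nothing new); in S→R S b, R is followed by S b with FIRST {b, e, y}. Thus FOLLOW(R) = {$, b, e, y}.
FOLLOW(S): in T→S, the suffix after S is empty, so FOLLOW(S) ⊇ FOLLOW(T) = {$, b}; in T→S y R, S is followed by y R with FIRST {y}; in R→T b S b, S is followed by b with FIRST {b}; in R→S R R, S is followed by R R with FIRST {λ, b, e, y}; in R→S R R, the suffix after S is nullable, so FOLLOW(S) ⊇ FOLLOW(R) = {$, b, e, y}; in S→R S b, S is followed by b with FIRST {b}. Thus FOLLOW(S) = {$, b, e, y}.

{$, b, e, y}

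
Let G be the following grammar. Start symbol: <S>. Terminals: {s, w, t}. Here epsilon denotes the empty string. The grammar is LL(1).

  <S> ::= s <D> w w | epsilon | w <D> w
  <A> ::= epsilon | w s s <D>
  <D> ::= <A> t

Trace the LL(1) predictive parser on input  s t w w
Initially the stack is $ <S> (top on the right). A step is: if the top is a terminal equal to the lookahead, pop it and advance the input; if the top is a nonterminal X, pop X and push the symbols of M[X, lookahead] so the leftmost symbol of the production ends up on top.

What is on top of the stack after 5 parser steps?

     Stack        Input      Action
  1  $ <S>        s t w w $  expand <S> ::= s <D> w w
  2  $ w w <D> s  s t w w $  match s
  3  $ w w <D>    t w w $    expand <D> ::= <A> t
  4  $ w w t <A>  t w w $    expand <A> ::= epsilon
  5  $ w w t      t w w $    match t
Stack after step 5: $ w w (top = w).

w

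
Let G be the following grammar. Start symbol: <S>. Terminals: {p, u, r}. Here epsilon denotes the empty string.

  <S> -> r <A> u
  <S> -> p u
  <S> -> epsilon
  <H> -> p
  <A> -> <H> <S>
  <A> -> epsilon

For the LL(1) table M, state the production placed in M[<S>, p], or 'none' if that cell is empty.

FIRST(<S>) = {epsilon, p, r}
FIRST(<H>) = {p}
FIRST(<A>) = {epsilon, p}  (via <H> <S>)
FOLLOW(<S>) includes $ since <S> is the start symbol.
FOLLOW(<A>): in <S>->r <A> u, <A> is followed by u with FIRST {u}. Thus FOLLOW(<A>) = {u}.
FOLLOW(<S>): in <A>-><H> <S>, the suffix after <S> is empty, so FOLLOW(<S>) ⊇ FOLLOW(<A>) = {u}. Thus FOLLOW(<S>) = {$, u}.
For <S> -> r <A> u: FIRST(r <A> u) = {r}, so it goes in M[<S>, t] for t ∈ {r}.
For <S> -> p u: FIRST(p u) = {p}, so it goes in M[<S>, t] for t ∈ {p}.
For <S> -> epsilon: FIRST(epsilon) = {epsilon}, so it goes in M[<S>, t] for t ∈ {}; since epsilon ∈ FIRST, also for every t ∈ FOLLOW(<S>) = {$, u}.

<S> -> p u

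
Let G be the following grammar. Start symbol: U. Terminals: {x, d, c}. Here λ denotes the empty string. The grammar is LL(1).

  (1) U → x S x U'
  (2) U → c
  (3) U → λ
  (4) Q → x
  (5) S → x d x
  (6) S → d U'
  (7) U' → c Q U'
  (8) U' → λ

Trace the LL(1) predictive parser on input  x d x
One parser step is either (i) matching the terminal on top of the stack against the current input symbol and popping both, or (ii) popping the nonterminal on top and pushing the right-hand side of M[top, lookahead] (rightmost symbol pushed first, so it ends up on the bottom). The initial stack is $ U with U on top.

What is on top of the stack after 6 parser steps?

     Stack        Input    Action
  1  $ U          x d x $  expand U → x S x U'
  2  $ U' x S x   x d x $  match x
  3  $ U' x S     d x $    expand S → d U'
  4  $ U' x U' d  d x $    match d
  5  $ U' x U'    x $      expand U' → λ
  6  $ U' x       x $      match x
Stack after step 6: $ U' (top = U').

U'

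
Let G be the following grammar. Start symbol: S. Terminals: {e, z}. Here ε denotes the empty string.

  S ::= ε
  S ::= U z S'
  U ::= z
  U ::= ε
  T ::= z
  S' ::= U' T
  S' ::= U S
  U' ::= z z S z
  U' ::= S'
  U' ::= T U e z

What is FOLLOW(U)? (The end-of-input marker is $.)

FIRST(U) = {ε, z}
FIRST(T) = {z}
FIRST(S) = {ε, z}  (via U z S')
FIRST(S') = {ε, z}  (via U' T, U S)
FIRST(U') = {ε, z}  (via S', T U e z)
FOLLOW(S) includes $ since S is the start symbol.
FOLLOW(U'): in S'::=U' T, U' is followed by T with FIRST {z}. Thus FOLLOW(U') = {z}.
FOLLOW(S): in S'::=U S, the suffix after S is empty, so FOLLOW(S) ⊇ FOLLOW(S') = {$, z}; in U'::=z z S z, S is followed by z with FIRST {z}. Thus FOLLOW(S) = {$, z}.
FOLLOW(S'): in S::=U z S', the suffix after S' is empty, so FOLLOW(S') ⊇ FOLLOW(S) = {$, z}; in U'::=S', the suffix after S' is empty, so FOLLOW(S') ⊇ FOLLOW(U') = {z}. Thus FOLLOW(S') = {$, z}.
FOLLOW(U): in S::=U z S', U is followed by z S' with FIRST {z}; in S'::=U S, U is followed by S with FIRST {ε, z}; in S'::=U S, the suffix after U is nullable, so FOLLOW(U) ⊇ FOLLOW(S') = {$, z}; in U'::=T U e z, U is followed by e z with FIRST {e}. Thus FOLLOW(U) = {$, e, z}.
FOLLOW(T): in S'::=U' T, the suffix after T is empty, so FOLLOW(T) ⊇ FOLLOW(S') = {$, z}; in U'::=T U e z, T is followed by U e z with FIRST {e, z}. Thus FOLLOW(T) = {$, e, z}.

{$, e, z}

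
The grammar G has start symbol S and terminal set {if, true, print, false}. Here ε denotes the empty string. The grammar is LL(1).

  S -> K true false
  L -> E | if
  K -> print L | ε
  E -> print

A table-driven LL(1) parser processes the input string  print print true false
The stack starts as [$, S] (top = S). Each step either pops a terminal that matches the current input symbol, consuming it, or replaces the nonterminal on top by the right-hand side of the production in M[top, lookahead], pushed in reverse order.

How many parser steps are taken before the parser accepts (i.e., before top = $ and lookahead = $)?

8

step 1: stack=$ S  input=print print true false $  — expand S -> K true false
step 2: stack=$ false true K  input=print print true false $  — expand K -> print L
step 3: stack=$ false true L print  input=print print true false $  — match print
step 4: stack=$ false true L  input=print true false $  — expand L -> E
step 5: stack=$ false true E  input=print true false $  — expand E -> print
step 6: stack=$ false true print  input=print true false $  — match print
step 7: stack=$ false true  input=true false $  — match true
step 8: stack=$ false  input=false $  — match false
Accept reached after 8 steps.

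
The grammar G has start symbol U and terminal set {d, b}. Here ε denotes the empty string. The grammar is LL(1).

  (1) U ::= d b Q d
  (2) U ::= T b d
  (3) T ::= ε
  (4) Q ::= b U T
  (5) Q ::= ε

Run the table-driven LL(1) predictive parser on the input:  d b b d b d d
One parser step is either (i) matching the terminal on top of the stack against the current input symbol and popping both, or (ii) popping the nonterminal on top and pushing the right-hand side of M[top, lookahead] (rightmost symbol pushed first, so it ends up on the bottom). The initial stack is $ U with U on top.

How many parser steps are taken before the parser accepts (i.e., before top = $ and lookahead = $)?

12

      Stack          Input            Action
   1  $ U            d b b d b d d $  expand U ::= d b Q d
   2  $ d Q b d      d b b d b d d $  match d
   3  $ d Q b        b b d b d d $    match b
   4  $ d Q          b d b d d $      expand Q ::= b U T
   5  $ d T U b      b d b d d $      match b
   6  $ d T U        d b d d $        expand U ::= d b Q d
   7  $ d T d Q b d  d b d d $        match d
   8  $ d T d Q b    b d d $          match b
   9  $ d T d Q      d d $            expand Q ::= ε
  10  $ d T d        d d $            match d
  11  $ d T          d $              expand T ::= ε
  12  $ d            d $              match d
Accept reached after 12 steps.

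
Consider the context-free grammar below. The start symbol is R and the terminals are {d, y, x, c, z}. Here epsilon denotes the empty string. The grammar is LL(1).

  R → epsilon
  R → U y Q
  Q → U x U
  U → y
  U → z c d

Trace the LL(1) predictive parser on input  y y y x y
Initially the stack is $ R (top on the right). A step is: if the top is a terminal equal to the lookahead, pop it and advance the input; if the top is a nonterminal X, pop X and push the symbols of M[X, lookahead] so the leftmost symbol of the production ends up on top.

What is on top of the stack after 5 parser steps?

U

step 1: stack=$ R  input=y y y x y $  — expand R → U y Q
step 2: stack=$ Q y U  input=y y y x y $  — expand U → y
step 3: stack=$ Q y y  input=y y y x y $  — match y
step 4: stack=$ Q y  input=y y x y $  — match y
step 5: stack=$ Q  input=y x y $  — expand Q → U x U
Stack after step 5: $ U x U (top = U).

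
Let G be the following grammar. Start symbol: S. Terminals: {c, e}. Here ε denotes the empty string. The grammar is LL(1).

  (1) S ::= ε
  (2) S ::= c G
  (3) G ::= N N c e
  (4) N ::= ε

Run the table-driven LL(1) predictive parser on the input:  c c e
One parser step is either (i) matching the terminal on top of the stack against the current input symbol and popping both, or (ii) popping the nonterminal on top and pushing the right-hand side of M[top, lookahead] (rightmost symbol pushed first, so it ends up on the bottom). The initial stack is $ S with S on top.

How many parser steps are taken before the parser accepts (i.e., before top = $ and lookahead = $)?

7

     Stack      Input    Action
  1  $ S        c c e $  expand S ::= c G
  2  $ G c      c c e $  match c
  3  $ G        c e $    expand G ::= N N c e
  4  $ e c N N  c e $    expand N ::= ε
  5  $ e c N    c e $    expand N ::= ε
  6  $ e c      c e $    match c
  7  $ e        e $      match e
Accept reached after 7 steps.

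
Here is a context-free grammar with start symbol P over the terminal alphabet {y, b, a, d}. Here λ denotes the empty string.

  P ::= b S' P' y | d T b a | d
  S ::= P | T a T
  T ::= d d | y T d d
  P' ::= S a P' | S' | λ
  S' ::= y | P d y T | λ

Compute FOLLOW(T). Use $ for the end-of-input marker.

FIRST(P) = {b, d}
FIRST(T) = {d, y}
FIRST(S) = {b, d, y}  (via P, T a T)
FIRST(S') = {λ, b, d, y}  (via P d y T)
FIRST(P') = {λ, b, d, y}  (via S a P', S')
FOLLOW(P) includes $ since P is the start symbol.
FOLLOW(S): in P'::=S a P', S is followed by a P' with FIRST {a}. Thus FOLLOW(S) = {a}.
FOLLOW(P): in S::=P, the suffix after P is empty, so FOLLOW(P) ⊇ FOLLOW(S) = {a}; in S'::=P d y T, P is followed by d y T with FIRST {d}. Thus FOLLOW(P) = {$, a, d}.
FOLLOW(P'): in P::=b S' P' y, P' is followed by y with FIRST {y}; in P'::=S a P', the suffix after P' is empty (adds nothing new). Thus FOLLOW(P') = {y}.
FOLLOW(S'): in P::=b S' P' y, S' is followed by P' y with FIRST {b, d, y}; in P'::=S', the suffix after S' is empty, so FOLLOW(S') ⊇ FOLLOW(P') = {y}. Thus FOLLOW(S') = {b, d, y}.
FOLLOW(T): in P::=d T b a, T is followed by b a with FIRST {b}; in S::=T a T (occurrence 1), T is followed by a T with FIRST {a}; in S::=T a T (occurrence 2), the suffix after T is empty, so FOLLOW(T) ⊇ FOLLOW(S) = {a}; in T::=y T d d, T is followed by d d with FIRST {d}; in S'::=P d y T, the suffix after T is empty, so FOLLOW(T) ⊇ FOLLOW(S') = {b, d, y}. Thus FOLLOW(T) = {a, b, d, y}.

{a, b, d, y}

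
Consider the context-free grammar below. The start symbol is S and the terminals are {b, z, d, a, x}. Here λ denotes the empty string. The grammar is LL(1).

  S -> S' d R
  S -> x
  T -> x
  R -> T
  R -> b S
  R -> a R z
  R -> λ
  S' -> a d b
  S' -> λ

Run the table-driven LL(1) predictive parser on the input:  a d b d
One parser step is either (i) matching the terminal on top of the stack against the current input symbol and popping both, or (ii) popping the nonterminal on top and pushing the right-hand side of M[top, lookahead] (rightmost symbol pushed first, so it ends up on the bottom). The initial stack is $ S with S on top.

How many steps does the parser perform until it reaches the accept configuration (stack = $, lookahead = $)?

7

     Stack        Input      Action
  1  $ S          a d b d $  expand S -> S' d R
  2  $ R d S'     a d b d $  expand S' -> a d b
  3  $ R d b d a  a d b d $  match a
  4  $ R d b d    d b d $    match d
  5  $ R d b      b d $      match b
  6  $ R d        d $        match d
  7  $ R          $          expand R -> λ
Accept reached after 7 steps.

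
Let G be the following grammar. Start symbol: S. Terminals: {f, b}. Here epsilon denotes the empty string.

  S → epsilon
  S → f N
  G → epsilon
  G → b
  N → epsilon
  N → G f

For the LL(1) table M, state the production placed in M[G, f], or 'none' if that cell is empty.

G → epsilon

FIRST(S): from S→epsilon we get {epsilon}; from S→f N we get {f}. So FIRST(S) = {epsilon, f}.
FIRST(G): from G→epsilon we get {epsilon}; from G→b we get {b}. So FIRST(G) = {epsilon, b}.
FIRST(N): from N→epsilon we get {epsilon}; from N→G f we get {b, f}. So FIRST(N) = {epsilon, b, f}.
FOLLOW(S) includes $ since S is the start symbol.
FOLLOW(G): in N→G f, G is followed by f with FIRST {f}. Thus FOLLOW(G) = {f}.
For G → epsilon: FIRST(epsilon) = {epsilon}, so it goes in M[G, t] for t ∈ {}; since epsilon ∈ FIRST, also for every t ∈ FOLLOW(G) = {f}.
For G → b: FIRST(b) = {b}, so it goes in M[G, t] for t ∈ {b}.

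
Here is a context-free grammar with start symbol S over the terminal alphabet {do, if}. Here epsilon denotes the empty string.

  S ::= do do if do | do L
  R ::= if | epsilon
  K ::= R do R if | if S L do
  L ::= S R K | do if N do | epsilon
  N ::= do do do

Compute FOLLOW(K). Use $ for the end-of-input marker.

FIRST(S) = {do}
FIRST(R) = {epsilon, if}
FIRST(N) = {do}
FIRST(K) = {do, if}  (via R do R if)
FIRST(L) = {epsilon, do}  (via S R K)
FOLLOW(S) includes $ since S is the start symbol.
FOLLOW(S): in K::=if S L do, S is followed by L do with FIRST {do}; in L::=S R K, S is followed by R K with FIRST {do, if}. Thus FOLLOW(S) = {$, do, if}.
FOLLOW(R): in K::=R do R if (occurrence 1), R is followed by do R if with FIRST {do}; in K::=R do R if (occurrence 2), R is followed by if with FIRST {if}; in L::=S R K, R is followed by K with FIRST {do, if}. Thus FOLLOW(R) = {do, if}.
FOLLOW(L): in S::=do L, the suffix after L is empty, so FOLLOW(L) ⊇ FOLLOW(S) = {$, do, if}; in K::=if S L do, L is followed by do with FIRST {do}. Thus FOLLOW(L) = {$, do, if}.
FOLLOW(K): in L::=S R K, the suffix after K is empty, so FOLLOW(K) ⊇ FOLLOW(L) = {$, do, if}. Thus FOLLOW(K) = {$, do, if}.
FOLLOW(N): in L::=do if N do, N is followed by do with FIRST {do}. Thus FOLLOW(N) = {do}.

{$, do, if}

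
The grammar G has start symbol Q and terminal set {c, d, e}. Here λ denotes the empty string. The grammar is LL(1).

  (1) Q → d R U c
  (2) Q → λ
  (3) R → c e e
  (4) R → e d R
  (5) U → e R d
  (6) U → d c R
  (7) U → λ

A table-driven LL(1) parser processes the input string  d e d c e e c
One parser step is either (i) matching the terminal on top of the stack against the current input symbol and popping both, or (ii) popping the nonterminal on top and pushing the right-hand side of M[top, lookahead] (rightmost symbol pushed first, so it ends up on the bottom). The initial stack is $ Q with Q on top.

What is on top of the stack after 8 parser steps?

e

step 1: stack=$ Q  input=d e d c e e c $  — expand Q → d R U c
step 2: stack=$ c U R d  input=d e d c e e c $  — match d
step 3: stack=$ c U R  input=e d c e e c $  — expand R → e d R
step 4: stack=$ c U R d e  input=e d c e e c $  — match e
step 5: stack=$ c U R d  input=d c e e c $  — match d
step 6: stack=$ c U R  input=c e e c $  — expand R → c e e
step 7: stack=$ c U e e c  input=c e e c $  — match c
step 8: stack=$ c U e e  input=e e c $  — match e
Stack after step 8: $ c U e (top = e).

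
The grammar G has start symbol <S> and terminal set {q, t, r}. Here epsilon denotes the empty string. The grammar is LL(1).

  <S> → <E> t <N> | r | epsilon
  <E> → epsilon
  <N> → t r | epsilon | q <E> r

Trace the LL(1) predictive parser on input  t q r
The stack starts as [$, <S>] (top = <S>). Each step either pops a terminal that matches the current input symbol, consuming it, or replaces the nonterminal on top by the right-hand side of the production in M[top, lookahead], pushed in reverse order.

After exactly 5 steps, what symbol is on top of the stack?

step 1: stack=$ <S>  input=t q r $  — expand <S> → <E> t <N>
step 2: stack=$ <N> t <E>  input=t q r $  — expand <E> → epsilon
step 3: stack=$ <N> t  input=t q r $  — match t
step 4: stack=$ <N>  input=q r $  — expand <N> → q <E> r
step 5: stack=$ r <E> q  input=q r $  — match q
Stack after step 5: $ r <E> (top = <E>).

<E>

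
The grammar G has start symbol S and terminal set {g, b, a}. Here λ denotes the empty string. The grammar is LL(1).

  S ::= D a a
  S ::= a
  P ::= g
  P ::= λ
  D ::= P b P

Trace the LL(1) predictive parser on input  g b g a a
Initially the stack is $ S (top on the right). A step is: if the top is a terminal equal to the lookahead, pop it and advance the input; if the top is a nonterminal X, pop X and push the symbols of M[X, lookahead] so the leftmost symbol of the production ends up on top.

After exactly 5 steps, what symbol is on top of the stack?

step 1: stack=$ S  input=g b g a a $  — expand S ::= D a a
step 2: stack=$ a a D  input=g b g a a $  — expand D ::= P b P
step 3: stack=$ a a P b P  input=g b g a a $  — expand P ::= g
step 4: stack=$ a a P b g  input=g b g a a $  — match g
step 5: stack=$ a a P b  input=b g a a $  — match b
Stack after step 5: $ a a P (top = P).

P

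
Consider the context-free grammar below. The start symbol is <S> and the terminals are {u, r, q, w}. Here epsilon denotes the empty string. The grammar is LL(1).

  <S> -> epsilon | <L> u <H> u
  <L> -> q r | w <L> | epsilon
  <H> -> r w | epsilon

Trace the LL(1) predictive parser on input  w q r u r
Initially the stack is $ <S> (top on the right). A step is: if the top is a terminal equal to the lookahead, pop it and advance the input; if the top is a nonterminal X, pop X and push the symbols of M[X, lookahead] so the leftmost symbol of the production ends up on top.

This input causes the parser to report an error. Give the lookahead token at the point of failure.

$

step 1: stack=$ <S>  input=w q r u r $  — expand <S> -> <L> u <H> u
step 2: stack=$ u <H> u <L>  input=w q r u r $  — expand <L> -> w <L>
step 3: stack=$ u <H> u <L> w  input=w q r u r $  — match w
step 4: stack=$ u <H> u <L>  input=q r u r $  — expand <L> -> q r
step 5: stack=$ u <H> u r q  input=q r u r $  — match q
step 6: stack=$ u <H> u r  input=r u r $  — match r
step 7: stack=$ u <H> u  input=u r $  — match u
step 8: stack=$ u <H>  input=r $  — expand <H> -> r w
step 9: stack=$ u w r  input=r $  — match r
step 10: stack=$ u w  input=$  — error: top is terminal w but lookahead is $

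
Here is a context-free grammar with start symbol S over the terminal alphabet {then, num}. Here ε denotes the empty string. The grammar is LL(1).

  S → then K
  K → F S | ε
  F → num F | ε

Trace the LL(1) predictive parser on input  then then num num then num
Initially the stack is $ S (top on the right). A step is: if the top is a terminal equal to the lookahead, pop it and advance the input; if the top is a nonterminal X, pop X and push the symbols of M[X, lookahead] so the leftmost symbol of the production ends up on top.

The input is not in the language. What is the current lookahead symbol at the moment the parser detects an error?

      Stack      Input                         Action
   1  $ S        then then num num then num $  expand S → then K
   2  $ K then   then then num num then num $  match then
   3  $ K        then num num then num $       expand K → F S
   4  $ S F      then num num then num $       expand F → ε
   5  $ S        then num num then num $       expand S → then K
   6  $ K then   then num num then num $       match then
   7  $ K        num num then num $            expand K → F S
   8  $ S F      num num then num $            expand F → num F
   9  $ S F num  num num then num $            match num
  10  $ S F      num then num $                expand F → num F
  11  $ S F num  num then num $                match num
  12  $ S F      then num $                    expand F → ε
  13  $ S        then num $                    expand S → then K
  14  $ K then   then num $                    match then
  15  $ K        num $                         expand K → F S
  16  $ S F      num $                         expand F → num F
  17  $ S F num  num $                         match num
  18  $ S F      $                             error: M[F, $] is empty

$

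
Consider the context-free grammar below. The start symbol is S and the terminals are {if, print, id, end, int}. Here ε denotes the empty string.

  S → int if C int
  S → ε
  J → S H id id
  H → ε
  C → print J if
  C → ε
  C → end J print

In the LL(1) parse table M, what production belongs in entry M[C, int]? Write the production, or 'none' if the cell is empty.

C → ε

FIRST(S): from S→int if C int we get {int}; from S→ε we get {ε}. So FIRST(S) = {ε, int}.
FIRST(H): from H→ε we get {ε}. So FIRST(H) = {ε}.
FIRST(C): from C→print J if we get {print}; from C→ε we get {ε}; from C→end J print we get {end}. So FIRST(C) = {ε, end, print}.
FIRST(J): from J→S H id id we get {id, int}. So FIRST(J) = {id, int}.
FOLLOW(S) includes $ since S is the start symbol.
FOLLOW(C): in S→int if C int, C is followed by int with FIRST {int}. Thus FOLLOW(C) = {int}.
For C → print J if: FIRST(print J if) = {print}, so it goes in M[C, t] for t ∈ {print}.
For C → ε: FIRST(ε) = {ε}, so it goes in M[C, t] for t ∈ {}; since ε ∈ FIRST, also for every t ∈ FOLLOW(C) = {int}.
For C → end J print: FIRST(end J print) = {end}, so it goes in M[C, t] for t ∈ {end}.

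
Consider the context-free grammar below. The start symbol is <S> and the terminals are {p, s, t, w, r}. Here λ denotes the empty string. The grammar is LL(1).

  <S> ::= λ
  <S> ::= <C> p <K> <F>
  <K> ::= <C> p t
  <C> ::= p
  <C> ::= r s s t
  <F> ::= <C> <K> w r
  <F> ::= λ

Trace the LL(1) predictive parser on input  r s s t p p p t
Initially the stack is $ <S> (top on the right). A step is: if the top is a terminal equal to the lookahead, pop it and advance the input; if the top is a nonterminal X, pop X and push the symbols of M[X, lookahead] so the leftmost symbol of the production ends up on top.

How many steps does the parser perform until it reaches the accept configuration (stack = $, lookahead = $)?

step 1: stack=$ <S>  input=r s s t p p p t $  — expand <S> ::= <C> p <K> <F>
step 2: stack=$ <F> <K> p <C>  input=r s s t p p p t $  — expand <C> ::= r s s t
step 3: stack=$ <F> <K> p t s s r  input=r s s t p p p t $  — match r
step 4: stack=$ <F> <K> p t s s  input=s s t p p p t $  — match s
step 5: stack=$ <F> <K> p t s  input=s t p p p t $  — match s
step 6: stack=$ <F> <K> p t  input=t p p p t $  — match t
step 7: stack=$ <F> <K> p  input=p p p t $  — match p
step 8: stack=$ <F> <K>  input=p p t $  — expand <K> ::= <C> p t
step 9: stack=$ <F> t p <C>  input=p p t $  — expand <C> ::= p
step 10: stack=$ <F> t p p  input=p p t $  — match p
step 11: stack=$ <F> t p  input=p t $  — match p
step 12: stack=$ <F> t  input=t $  — match t
step 13: stack=$ <F>  input=$  — expand <F> ::= λ
Accept reached after 13 steps.

13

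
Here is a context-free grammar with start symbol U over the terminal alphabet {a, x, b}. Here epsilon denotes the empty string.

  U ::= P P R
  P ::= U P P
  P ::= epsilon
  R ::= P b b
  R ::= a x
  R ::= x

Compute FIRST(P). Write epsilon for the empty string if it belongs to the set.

FIRST(U) = {a, b, x}  (via P P R)
FIRST(P) = {epsilon, a, b, x}  (via U P P)
FIRST(R) = {a, b, x}  (via P b b)

{epsilon, a, b, x}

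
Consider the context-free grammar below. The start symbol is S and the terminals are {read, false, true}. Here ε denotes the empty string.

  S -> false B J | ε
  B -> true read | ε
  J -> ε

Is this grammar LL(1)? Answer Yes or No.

Yes

FIRST(S) = {ε, false}
FIRST(B) = {ε, true}
FIRST(J) = {ε}
FOLLOW(S) = {$}
FOLLOW(B) = {$}
FOLLOW(J) = {$}
Each cell of M receives at most one production.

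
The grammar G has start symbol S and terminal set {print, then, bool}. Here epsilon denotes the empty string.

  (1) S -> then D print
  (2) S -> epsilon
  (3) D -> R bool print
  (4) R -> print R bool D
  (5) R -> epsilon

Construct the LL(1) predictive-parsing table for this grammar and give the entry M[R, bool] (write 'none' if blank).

R -> epsilon

FIRST(S) = {epsilon, then}
FIRST(R) = {epsilon, print}
FIRST(D) = {bool, print}  (via R bool print)
FOLLOW(S) includes $ since S is the start symbol.
FOLLOW(R): in D->R bool print, R is followed by bool print with FIRST {bool}; in R->print R bool D, R is followed by bool D with FIRST {bool}. Thus FOLLOW(R) = {bool}.
For R -> print R bool D: FIRST(print R bool D) = {print}, so it goes in M[R, t] for t ∈ {print}.
For R -> epsilon: FIRST(epsilon) = {epsilon}, so it goes in M[R, t] for t ∈ {}; since epsilon ∈ FIRST, also for every t ∈ FOLLOW(R) = {bool}.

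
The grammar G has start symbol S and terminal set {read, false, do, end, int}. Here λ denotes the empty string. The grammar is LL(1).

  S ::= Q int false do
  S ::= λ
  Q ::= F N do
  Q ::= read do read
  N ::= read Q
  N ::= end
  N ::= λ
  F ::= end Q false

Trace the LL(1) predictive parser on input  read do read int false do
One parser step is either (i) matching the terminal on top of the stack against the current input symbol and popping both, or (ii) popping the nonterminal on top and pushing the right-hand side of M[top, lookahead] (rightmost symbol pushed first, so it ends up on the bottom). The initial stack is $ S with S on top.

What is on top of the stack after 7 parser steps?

do

step 1: stack=$ S  input=read do read int false do $  — expand S ::= Q int false do
step 2: stack=$ do false int Q  input=read do read int false do $  — expand Q ::= read do read
step 3: stack=$ do false int read do read  input=read do read int false do $  — match read
step 4: stack=$ do false int read do  input=do read int false do $  — match do
step 5: stack=$ do false int read  input=read int false do $  — match read
step 6: stack=$ do false int  input=int false do $  — match int
step 7: stack=$ do false  input=false do $  — match false
Stack after step 7: $ do (top = do).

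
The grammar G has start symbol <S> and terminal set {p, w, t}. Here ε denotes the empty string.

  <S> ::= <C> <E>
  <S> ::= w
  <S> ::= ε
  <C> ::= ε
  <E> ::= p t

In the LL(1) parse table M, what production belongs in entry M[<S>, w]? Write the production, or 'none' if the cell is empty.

FIRST(<C>) = {ε}
FIRST(<E>) = {p}
FIRST(<S>) = {ε, p, w}  (via <C> <E>)
FOLLOW(<S>) includes $ since <S> is the start symbol.
FOLLOW(<S>): <S> appears on no right-hand side. Thus FOLLOW(<S>) = {$}.
For <S> ::= <C> <E>: FIRST(<C> <E>) = {p}, so it goes in M[<S>, t] for t ∈ {p}.
For <S> ::= w: FIRST(w) = {w}, so it goes in M[<S>, t] for t ∈ {w}.
For <S> ::= ε: FIRST(ε) = {ε}, so it goes in M[<S>, t] for t ∈ {}; since ε ∈ FIRST, also for every t ∈ FOLLOW(<S>) = {$}.

<S> ::= w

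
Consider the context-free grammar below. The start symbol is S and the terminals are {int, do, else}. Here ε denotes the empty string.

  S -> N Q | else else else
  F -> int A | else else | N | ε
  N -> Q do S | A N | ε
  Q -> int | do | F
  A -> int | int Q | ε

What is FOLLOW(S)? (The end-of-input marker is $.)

FIRST(A): from A->int we get {int}; from A->int Q we get {int}; from A->ε we get {ε}. So FIRST(A) = {ε, int}.
FIRST(S): from S->N Q we get {ε, do, else, int}; from S->else else else we get {else}. So FIRST(S) = {ε, do, else, int}.
FIRST(F): from F->int A we get {int}; from F->else else we get {else}; from F->N we get {ε, do, else, int}; from F->ε we get {ε}. So FIRST(F) = {ε, do, else, int}.
FIRST(Q): from Q->int we get {int}; from Q->do we get {do}; from Q->F we get {ε, do, else, int}. So FIRST(Q) = {ε, do, else, int}.
FIRST(N): from N->Q do S we get {do, else, int}; from N->A N we get {ε, do, else, int}; from N->ε we get {ε}. So FIRST(N) = {ε, do, else, int}.
FOLLOW(S) includes $ since S is the start symbol.
FOLLOW(S): in N->Q do S, the suffix after S is empty, so FOLLOW(S) ⊇ FOLLOW(N) = {$, do, else, int}. Thus FOLLOW(S) = {$, do, else, int}.
FOLLOW(F): in Q->F, the suffix after F is empty, so FOLLOW(F) ⊇ FOLLOW(Q) = {$, do, else, int}. Thus FOLLOW(F) = {$, do, else, int}.
FOLLOW(N): in S->N Q, N is followed by Q with FIRST {ε, do, else, int}; in S->N Q, the suffix after N is nullable, so FOLLOW(N) ⊇ FOLLOW(S) = {$, do, else, int}; in F->N, the suffix after N is empty, so FOLLOW(N) ⊇ FOLLOW(F) = {$, do, else, int}; in N->A N, the suffix after N is empty (adds nothing new). Thus FOLLOW(N) = {$, do, else, int}.
FOLLOW(A): in F->int A, the suffix after A is empty, so FOLLOW(A) ⊇ FOLLOW(F) = {$, do, else, int}; in N->A N, A is followed by N with FIRST {ε, do, else, int}; in N->A N, the suffix after A is nullable, so FOLLOW(A) ⊇ FOLLOW(N) = {$, do, else, int}. Thus FOLLOW(A) = {$, do, else, int}.
FOLLOW(Q): in S->N Q, the suffix after Q is empty, so FOLLOW(Q) ⊇ FOLLOW(S) = {$, do, else, int}; in N->Q do S, Q is followed by do S with FIRST {do}; in A->int Q, the suffix after Q is empty, so FOLLOW(Q) ⊇ FOLLOW(A) = {$, do, else, int}. Thus FOLLOW(Q) = {$, do, else, int}.

{$, do, else, int}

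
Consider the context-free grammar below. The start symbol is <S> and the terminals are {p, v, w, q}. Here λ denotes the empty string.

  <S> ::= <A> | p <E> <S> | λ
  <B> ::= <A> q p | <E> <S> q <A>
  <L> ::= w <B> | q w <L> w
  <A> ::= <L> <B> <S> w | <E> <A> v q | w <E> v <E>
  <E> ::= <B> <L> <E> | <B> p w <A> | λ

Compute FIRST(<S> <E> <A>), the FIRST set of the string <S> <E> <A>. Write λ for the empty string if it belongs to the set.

{p, q, w}

FIRST(<L>): from <L>::=w <B> we get {w}; from <L>::=q w <L> w we get {q}. So FIRST(<L>) = {q, w}.
FIRST(<S>): from <S>::=<A> we get {p, q, w}; from <S>::=p <E> <S> we get {p}; from <S>::=λ we get {λ}. So FIRST(<S>) = {λ, p, q, w}.
FIRST(<B>): from <B>::=<A> q p we get {p, q, w}; from <B>::=<E> <S> q <A> we get {p, q, w}. So FIRST(<B>) = {p, q, w}.
FIRST(<E>): from <E>::=<B> <L> <E> we get {p, q, w}; from <E>::=<B> p w <A> we get {p, q, w}; from <E>::=λ we get {λ}. So FIRST(<E>) = {λ, p, q, w}.
FIRST(<A>): from <A>::=<L> <B> <S> w we get {q, w}; from <A>::=<E> <A> v q we get {p, q, w}; from <A>::=w <E> v <E> we get {w}. So FIRST(<A>) = {p, q, w}.
FIRST(<S> <E> <A>): take FIRST of each symbol in turn, carrying on past any symbol whose FIRST contains λ; result {p, q, w}.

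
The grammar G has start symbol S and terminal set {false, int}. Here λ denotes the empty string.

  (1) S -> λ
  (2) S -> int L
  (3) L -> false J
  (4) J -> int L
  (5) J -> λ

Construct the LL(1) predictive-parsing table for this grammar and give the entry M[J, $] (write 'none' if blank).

FIRST(S) = {λ, int}
FIRST(L) = {false}
FIRST(J) = {λ, int}
FOLLOW(S) includes $ since S is the start symbol.
FOLLOW(L): in S->int L, the suffix after L is empty, so FOLLOW(L) ⊇ FOLLOW(S) = {$}; in J->int L, the suffix after L is empty, so FOLLOW(L) ⊇ FOLLOW(J) = {$}. Thus FOLLOW(L) = {$}.
FOLLOW(J): in L->false J, the suffix after J is empty, so FOLLOW(J) ⊇ FOLLOW(L) = {$}. Thus FOLLOW(J) = {$}.
For J -> int L: FIRST(int L) = {int}, so it goes in M[J, t] for t ∈ {int}.
For J -> λ: FIRST(λ) = {λ}, so it goes in M[J, t] for t ∈ {}; since λ ∈ FIRST, also for every t ∈ FOLLOW(J) = {$}.

J -> λ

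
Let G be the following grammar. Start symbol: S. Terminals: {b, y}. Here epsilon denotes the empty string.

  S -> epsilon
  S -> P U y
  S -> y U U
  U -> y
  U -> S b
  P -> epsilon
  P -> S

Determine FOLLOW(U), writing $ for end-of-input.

FIRST(S): from S->epsilon we get {epsilon}; from S->P U y we get {b, y}; from S->y U U we get {y}. So FIRST(S) = {epsilon, b, y}.
FIRST(U): from U->y we get {y}; from U->S b we get {b, y}. So FIRST(U) = {b, y}.
FIRST(P): from P->epsilon we get {epsilon}; from P->S we get {epsilon, b, y}. So FIRST(P) = {epsilon, b, y}.
FOLLOW(S) includes $ since S is the start symbol.
FOLLOW(P): in S->P U y, P is followed by U y with FIRST {b, y}. Thus FOLLOW(P) = {b, y}.
FOLLOW(S): in U->S b, S is followed by b with FIRST {b}; in P->S, the suffix after S is empty, so FOLLOW(S) ⊇ FOLLOW(P) = {b, y}. Thus FOLLOW(S) = {$, b, y}.
FOLLOW(U): in S->P U y, U is followed by y with FIRST {y}; in S->y U U (occurrence 1), U is followed by U with FIRST {b, y}; in S->y U U (occurrence 2), the suffix after U is empty, so FOLLOW(U) ⊇ FOLLOW(S) = {$, b, y}. Thus FOLLOW(U) = {$, b, y}.

{$, b, y}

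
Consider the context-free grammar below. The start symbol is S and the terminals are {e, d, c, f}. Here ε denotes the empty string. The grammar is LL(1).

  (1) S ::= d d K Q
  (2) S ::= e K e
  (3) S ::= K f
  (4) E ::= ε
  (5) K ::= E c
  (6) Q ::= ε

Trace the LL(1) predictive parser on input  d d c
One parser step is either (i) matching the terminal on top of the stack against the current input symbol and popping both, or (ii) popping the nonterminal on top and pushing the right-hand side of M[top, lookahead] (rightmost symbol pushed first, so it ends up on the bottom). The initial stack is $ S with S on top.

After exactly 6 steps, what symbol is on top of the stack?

step 1: stack=$ S  input=d d c $  — expand S ::= d d K Q
step 2: stack=$ Q K d d  input=d d c $  — match d
step 3: stack=$ Q K d  input=d c $  — match d
step 4: stack=$ Q K  input=c $  — expand K ::= E c
step 5: stack=$ Q c E  input=c $  — expand E ::= ε
step 6: stack=$ Q c  input=c $  — match c
Stack after step 6: $ Q (top = Q).

Q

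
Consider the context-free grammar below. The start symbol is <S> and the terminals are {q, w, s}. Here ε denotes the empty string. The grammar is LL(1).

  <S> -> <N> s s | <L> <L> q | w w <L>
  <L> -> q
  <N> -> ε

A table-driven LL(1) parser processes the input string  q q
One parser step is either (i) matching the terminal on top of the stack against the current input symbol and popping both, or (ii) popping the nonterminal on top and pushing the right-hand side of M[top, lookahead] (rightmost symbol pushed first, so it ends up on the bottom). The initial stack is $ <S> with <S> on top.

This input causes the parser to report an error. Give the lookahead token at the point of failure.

$

step 1: stack=$ <S>  input=q q $  — expand <S> -> <L> <L> q
step 2: stack=$ q <L> <L>  input=q q $  — expand <L> -> q
step 3: stack=$ q <L> q  input=q q $  — match q
step 4: stack=$ q <L>  input=q $  — expand <L> -> q
step 5: stack=$ q q  input=q $  — match q
step 6: stack=$ q  input=$  — error: top is terminal q but lookahead is $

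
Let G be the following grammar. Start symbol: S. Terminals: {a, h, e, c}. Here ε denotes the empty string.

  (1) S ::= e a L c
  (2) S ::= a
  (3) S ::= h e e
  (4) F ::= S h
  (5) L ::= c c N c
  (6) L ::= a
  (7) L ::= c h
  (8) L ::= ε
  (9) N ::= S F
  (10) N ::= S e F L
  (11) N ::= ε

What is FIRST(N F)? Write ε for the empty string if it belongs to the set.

FIRST(S) = {a, e, h}
FIRST(L) = {ε, a, c}
FIRST(F) = {a, e, h}  (via S h)
FIRST(N) = {ε, a, e, h}  (via S F, S e F L)
FIRST(N F): take FIRST of each symbol in turn, carrying on past any symbol whose FIRST contains ε; result {a, e, h}.

{a, e, h}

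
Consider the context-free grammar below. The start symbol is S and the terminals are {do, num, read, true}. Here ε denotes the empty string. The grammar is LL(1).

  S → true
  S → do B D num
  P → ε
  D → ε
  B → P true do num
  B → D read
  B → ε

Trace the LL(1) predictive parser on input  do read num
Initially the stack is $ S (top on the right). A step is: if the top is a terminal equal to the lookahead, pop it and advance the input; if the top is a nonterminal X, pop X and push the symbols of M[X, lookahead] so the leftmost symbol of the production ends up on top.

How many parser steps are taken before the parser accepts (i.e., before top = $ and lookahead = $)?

     Stack           Input          Action
  1  $ S             do read num $  expand S → do B D num
  2  $ num D B do    do read num $  match do
  3  $ num D B       read num $     expand B → D read
  4  $ num D read D  read num $     expand D → ε
  5  $ num D read    read num $     match read
  6  $ num D         num $          expand D → ε
  7  $ num           num $          match num
Accept reached after 7 steps.

7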